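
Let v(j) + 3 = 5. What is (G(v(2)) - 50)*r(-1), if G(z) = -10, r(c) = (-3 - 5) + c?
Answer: 540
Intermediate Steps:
r(c) = -8 + c
v(j) = 2 (v(j) = -3 + 5 = 2)
(G(v(2)) - 50)*r(-1) = (-10 - 50)*(-8 - 1) = -60*(-9) = 540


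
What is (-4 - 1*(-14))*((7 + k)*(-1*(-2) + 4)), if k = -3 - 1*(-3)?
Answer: 420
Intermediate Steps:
k = 0 (k = -3 + 3 = 0)
(-4 - 1*(-14))*((7 + k)*(-1*(-2) + 4)) = (-4 - 1*(-14))*((7 + 0)*(-1*(-2) + 4)) = (-4 + 14)*(7*(2 + 4)) = 10*(7*6) = 10*42 = 420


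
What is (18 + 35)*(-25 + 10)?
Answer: -795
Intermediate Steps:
(18 + 35)*(-25 + 10) = 53*(-15) = -795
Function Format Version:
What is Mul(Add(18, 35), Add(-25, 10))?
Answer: -795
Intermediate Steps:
Mul(Add(18, 35), Add(-25, 10)) = Mul(53, -15) = -795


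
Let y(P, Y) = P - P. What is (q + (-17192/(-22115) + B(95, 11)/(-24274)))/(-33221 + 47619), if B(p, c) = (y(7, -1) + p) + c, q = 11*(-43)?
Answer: -1195757801/36458147665 ≈ -0.032798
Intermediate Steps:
y(P, Y) = 0
q = -473
B(p, c) = c + p (B(p, c) = (0 + p) + c = p + c = c + p)
(q + (-17192/(-22115) + B(95, 11)/(-24274)))/(-33221 + 47619) = (-473 + (-17192/(-22115) + (11 + 95)/(-24274)))/(-33221 + 47619) = (-473 + (-17192*(-1/22115) + 106*(-1/24274)))/14398 = (-473 + (17192/22115 - 1/229))*(1/14398) = (-473 + 3914853/5064335)*(1/14398) = -2391515602/5064335*1/14398 = -1195757801/36458147665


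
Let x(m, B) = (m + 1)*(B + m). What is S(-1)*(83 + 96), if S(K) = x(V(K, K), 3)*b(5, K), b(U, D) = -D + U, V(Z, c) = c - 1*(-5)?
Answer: 37590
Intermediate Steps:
V(Z, c) = 5 + c (V(Z, c) = c + 5 = 5 + c)
b(U, D) = U - D
x(m, B) = (1 + m)*(B + m)
S(K) = (5 - K)*(23 + (5 + K)**2 + 4*K) (S(K) = (3 + (5 + K) + (5 + K)**2 + 3*(5 + K))*(5 - K) = (3 + (5 + K) + (5 + K)**2 + (15 + 3*K))*(5 - K) = (23 + (5 + K)**2 + 4*K)*(5 - K) = (5 - K)*(23 + (5 + K)**2 + 4*K))
S(-1)*(83 + 96) = (240 - 1*(-1)**3 - 9*(-1)**2 + 22*(-1))*(83 + 96) = (240 - 1*(-1) - 9*1 - 22)*179 = (240 + 1 - 9 - 22)*179 = 210*179 = 37590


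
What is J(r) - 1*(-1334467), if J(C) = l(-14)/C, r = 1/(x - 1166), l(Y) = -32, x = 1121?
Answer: 1335907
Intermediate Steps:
r = -1/45 (r = 1/(1121 - 1166) = 1/(-45) = -1/45 ≈ -0.022222)
J(C) = -32/C
J(r) - 1*(-1334467) = -32/(-1/45) - 1*(-1334467) = -32*(-45) + 1334467 = 1440 + 1334467 = 1335907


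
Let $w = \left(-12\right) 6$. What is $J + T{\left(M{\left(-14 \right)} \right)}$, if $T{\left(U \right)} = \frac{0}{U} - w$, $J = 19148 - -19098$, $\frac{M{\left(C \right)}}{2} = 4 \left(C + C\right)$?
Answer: $38318$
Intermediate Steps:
$M{\left(C \right)} = 16 C$ ($M{\left(C \right)} = 2 \cdot 4 \left(C + C\right) = 2 \cdot 4 \cdot 2 C = 2 \cdot 8 C = 16 C$)
$w = -72$
$J = 38246$ ($J = 19148 + 19098 = 38246$)
$T{\left(U \right)} = 72$ ($T{\left(U \right)} = \frac{0}{U} - -72 = 0 + 72 = 72$)
$J + T{\left(M{\left(-14 \right)} \right)} = 38246 + 72 = 38318$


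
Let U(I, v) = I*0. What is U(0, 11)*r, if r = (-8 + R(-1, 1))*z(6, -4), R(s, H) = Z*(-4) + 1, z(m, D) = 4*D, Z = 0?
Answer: 0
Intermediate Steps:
R(s, H) = 1 (R(s, H) = 0*(-4) + 1 = 0 + 1 = 1)
U(I, v) = 0
r = 112 (r = (-8 + 1)*(4*(-4)) = -7*(-16) = 112)
U(0, 11)*r = 0*112 = 0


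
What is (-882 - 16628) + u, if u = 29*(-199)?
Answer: -23281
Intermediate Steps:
u = -5771
(-882 - 16628) + u = (-882 - 16628) - 5771 = -17510 - 5771 = -23281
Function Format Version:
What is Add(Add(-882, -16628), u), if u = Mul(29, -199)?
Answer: -23281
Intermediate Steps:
u = -5771
Add(Add(-882, -16628), u) = Add(Add(-882, -16628), -5771) = Add(-17510, -5771) = -23281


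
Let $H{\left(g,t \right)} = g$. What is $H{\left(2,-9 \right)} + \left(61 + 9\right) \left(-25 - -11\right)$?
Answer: $-978$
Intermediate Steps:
$H{\left(2,-9 \right)} + \left(61 + 9\right) \left(-25 - -11\right) = 2 + \left(61 + 9\right) \left(-25 - -11\right) = 2 + 70 \left(-25 + 11\right) = 2 + 70 \left(-14\right) = 2 - 980 = -978$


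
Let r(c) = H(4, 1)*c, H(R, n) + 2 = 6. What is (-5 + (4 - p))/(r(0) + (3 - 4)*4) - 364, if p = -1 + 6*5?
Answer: -713/2 ≈ -356.50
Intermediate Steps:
H(R, n) = 4 (H(R, n) = -2 + 6 = 4)
r(c) = 4*c
p = 29 (p = -1 + 30 = 29)
(-5 + (4 - p))/(r(0) + (3 - 4)*4) - 364 = (-5 + (4 - 1*29))/(4*0 + (3 - 4)*4) - 364 = (-5 + (4 - 29))/(0 - 1*4) - 364 = (-5 - 25)/(0 - 4) - 364 = -30/(-4) - 364 = -30*(-¼) - 364 = 15/2 - 364 = -713/2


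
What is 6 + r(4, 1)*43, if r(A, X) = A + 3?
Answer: 307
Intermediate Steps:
r(A, X) = 3 + A
6 + r(4, 1)*43 = 6 + (3 + 4)*43 = 6 + 7*43 = 6 + 301 = 307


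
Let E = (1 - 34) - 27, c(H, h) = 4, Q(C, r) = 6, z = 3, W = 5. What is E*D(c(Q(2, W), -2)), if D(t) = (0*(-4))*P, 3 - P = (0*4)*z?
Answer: 0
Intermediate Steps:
E = -60 (E = -33 - 27 = -60)
P = 3 (P = 3 - 0*4*3 = 3 - 0*3 = 3 - 1*0 = 3 + 0 = 3)
D(t) = 0 (D(t) = (0*(-4))*3 = 0*3 = 0)
E*D(c(Q(2, W), -2)) = -60*0 = 0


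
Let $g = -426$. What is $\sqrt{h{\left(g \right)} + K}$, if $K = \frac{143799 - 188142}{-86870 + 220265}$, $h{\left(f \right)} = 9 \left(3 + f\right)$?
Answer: $\frac{22 i \sqrt{15552923235}}{44465} \approx 61.704 i$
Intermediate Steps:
$h{\left(f \right)} = 27 + 9 f$
$K = - \frac{14781}{44465}$ ($K = - \frac{44343}{133395} = \left(-44343\right) \frac{1}{133395} = - \frac{14781}{44465} \approx -0.33242$)
$\sqrt{h{\left(g \right)} + K} = \sqrt{\left(27 + 9 \left(-426\right)\right) - \frac{14781}{44465}} = \sqrt{\left(27 - 3834\right) - \frac{14781}{44465}} = \sqrt{-3807 - \frac{14781}{44465}} = \sqrt{- \frac{169293036}{44465}} = \frac{22 i \sqrt{15552923235}}{44465}$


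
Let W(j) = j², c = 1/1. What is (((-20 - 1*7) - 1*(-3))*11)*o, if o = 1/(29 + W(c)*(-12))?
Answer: -264/17 ≈ -15.529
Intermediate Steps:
c = 1
o = 1/17 (o = 1/(29 + 1²*(-12)) = 1/(29 + 1*(-12)) = 1/(29 - 12) = 1/17 ≈ 0.058824)
(((-20 - 1*7) - 1*(-3))*11)*o = (((-20 - 1*7) - 1*(-3))*11)*(1/17) = (((-20 - 7) + 3)*11)*(1/17) = ((-27 + 3)*11)*(1/17) = -24*11*(1/17) = -264*1/17 = -264/17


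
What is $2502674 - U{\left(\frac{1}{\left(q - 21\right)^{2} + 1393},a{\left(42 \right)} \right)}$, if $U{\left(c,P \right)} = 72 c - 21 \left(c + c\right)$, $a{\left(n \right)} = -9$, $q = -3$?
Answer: $\frac{4927765076}{1969} \approx 2.5027 \cdot 10^{6}$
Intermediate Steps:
$U{\left(c,P \right)} = 30 c$ ($U{\left(c,P \right)} = 72 c - 21 \cdot 2 c = 72 c - 42 c = 30 c$)
$2502674 - U{\left(\frac{1}{\left(q - 21\right)^{2} + 1393},a{\left(42 \right)} \right)} = 2502674 - \frac{30}{\left(-3 - 21\right)^{2} + 1393} = 2502674 - \frac{30}{\left(-24\right)^{2} + 1393} = 2502674 - \frac{30}{576 + 1393} = 2502674 - \frac{30}{1969} = \frac{4927765076}{1969}$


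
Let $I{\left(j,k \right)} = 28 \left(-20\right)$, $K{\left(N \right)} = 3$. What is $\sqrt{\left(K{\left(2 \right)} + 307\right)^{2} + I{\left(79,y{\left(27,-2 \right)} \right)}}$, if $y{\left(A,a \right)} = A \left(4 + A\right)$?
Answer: $2 \sqrt{23885} \approx 309.1$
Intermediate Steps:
$I{\left(j,k \right)} = -560$
$\sqrt{\left(K{\left(2 \right)} + 307\right)^{2} + I{\left(79,y{\left(27,-2 \right)} \right)}} = \sqrt{\left(3 + 307\right)^{2} - 560} = \sqrt{310^{2} - 560} = \sqrt{96100 - 560} = \sqrt{95540} = 2 \sqrt{23885}$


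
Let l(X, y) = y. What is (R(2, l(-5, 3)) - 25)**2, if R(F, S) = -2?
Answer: 729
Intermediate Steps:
(R(2, l(-5, 3)) - 25)**2 = (-2 - 25)**2 = (-27)**2 = 729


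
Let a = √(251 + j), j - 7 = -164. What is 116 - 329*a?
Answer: 116 - 329*√94 ≈ -3073.8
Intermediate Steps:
j = -157 (j = 7 - 164 = -157)
a = √94 (a = √(251 - 157) = √94 ≈ 9.6954)
116 - 329*a = 116 - 329*√94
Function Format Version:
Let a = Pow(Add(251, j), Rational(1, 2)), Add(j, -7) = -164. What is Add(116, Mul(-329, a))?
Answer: Add(116, Mul(-329, Pow(94, Rational(1, 2)))) ≈ -3073.8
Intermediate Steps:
j = -157 (j = Add(7, -164) = -157)
a = Pow(94, Rational(1, 2)) (a = Pow(Add(251, -157), Rational(1, 2)) = Pow(94, Rational(1, 2)) ≈ 9.6954)
Add(116, Mul(-329, a)) = Add(116, Mul(-329, Pow(94, Rational(1, 2))))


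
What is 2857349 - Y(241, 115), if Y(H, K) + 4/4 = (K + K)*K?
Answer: 2830900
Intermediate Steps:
Y(H, K) = -1 + 2*K**2 (Y(H, K) = -1 + (K + K)*K = -1 + (2*K)*K = -1 + 2*K**2)
2857349 - Y(241, 115) = 2857349 - (-1 + 2*115**2) = 2857349 - (-1 + 2*13225) = 2857349 - (-1 + 26450) = 2857349 - 1*26449 = 2857349 - 26449 = 2830900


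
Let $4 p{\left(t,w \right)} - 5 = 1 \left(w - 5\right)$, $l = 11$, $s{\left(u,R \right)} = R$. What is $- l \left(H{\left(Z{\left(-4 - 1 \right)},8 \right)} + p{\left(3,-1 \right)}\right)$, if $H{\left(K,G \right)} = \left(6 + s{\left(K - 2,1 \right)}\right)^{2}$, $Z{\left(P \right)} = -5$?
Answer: $- \frac{2145}{4} \approx -536.25$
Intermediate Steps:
$p{\left(t,w \right)} = \frac{w}{4}$ ($p{\left(t,w \right)} = \frac{5}{4} + \frac{1 \left(w - 5\right)}{4} = \frac{5}{4} + \frac{1 \left(-5 + w\right)}{4} = \frac{5}{4} + \frac{-5 + w}{4} = \frac{5}{4} + \left(- \frac{5}{4} + \frac{w}{4}\right) = \frac{w}{4}$)
$H{\left(K,G \right)} = 49$ ($H{\left(K,G \right)} = \left(6 + 1\right)^{2} = 7^{2} = 49$)
$- l \left(H{\left(Z{\left(-4 - 1 \right)},8 \right)} + p{\left(3,-1 \right)}\right) = \left(-1\right) 11 \left(49 + \frac{1}{4} \left(-1\right)\right) = - 11 \left(49 - \frac{1}{4}\right) = \left(-11\right) \frac{195}{4} = - \frac{2145}{4}$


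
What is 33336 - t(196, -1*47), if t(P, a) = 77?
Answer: 33259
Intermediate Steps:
33336 - t(196, -1*47) = 33336 - 1*77 = 33336 - 77 = 33259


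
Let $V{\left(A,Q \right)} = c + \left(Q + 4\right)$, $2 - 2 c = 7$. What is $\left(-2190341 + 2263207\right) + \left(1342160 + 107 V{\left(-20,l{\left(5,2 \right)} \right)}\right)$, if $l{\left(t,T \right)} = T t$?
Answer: $\frac{2832513}{2} \approx 1.4163 \cdot 10^{6}$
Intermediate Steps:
$c = - \frac{5}{2}$ ($c = 1 - \frac{7}{2} = - \frac{5}{2} \approx -2.5$)
$V{\left(A,Q \right)} = \frac{3}{2} + Q$ ($V{\left(A,Q \right)} = - \frac{5}{2} + \left(Q + 4\right) = - \frac{5}{2} + \left(4 + Q\right) = \frac{3}{2} + Q$)
$\left(-2190341 + 2263207\right) + \left(1342160 + 107 V{\left(-20,l{\left(5,2 \right)} \right)}\right) = \left(-2190341 + 2263207\right) + \left(1342160 + 107 \left(\frac{3}{2} + 2 \cdot 5\right)\right) = 72866 + \left(1342160 + 107 \left(\frac{3}{2} + 10\right)\right) = 72866 + \left(1342160 + 107 \cdot \frac{23}{2}\right) = 72866 + \left(1342160 + \frac{2461}{2}\right) = 72866 + \frac{2686781}{2} = \frac{2832513}{2}$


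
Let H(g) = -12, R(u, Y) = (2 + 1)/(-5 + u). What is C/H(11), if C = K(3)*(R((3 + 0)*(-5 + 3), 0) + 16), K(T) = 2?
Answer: -173/66 ≈ -2.6212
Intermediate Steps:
R(u, Y) = 3/(-5 + u)
C = 346/11 (C = 2*(3/(-5 + (3 + 0)*(-5 + 3)) + 16) = 2*(3/(-5 + 3*(-2)) + 16) = 2*(3/(-5 - 6) + 16) = 2*(3/(-11) + 16) = 2*(3*(-1/11) + 16) = 2*(-3/11 + 16) = 2*(173/11) = 346/11 ≈ 31.455)
C/H(11) = (346/11)/(-12) = (346/11)*(-1/12) = -173/66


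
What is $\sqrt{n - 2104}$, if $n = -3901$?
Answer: $i \sqrt{6005} \approx 77.492 i$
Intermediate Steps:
$\sqrt{n - 2104} = \sqrt{-3901 - 2104} = \sqrt{-6005} = i \sqrt{6005}$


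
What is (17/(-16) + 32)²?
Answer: 245025/256 ≈ 957.13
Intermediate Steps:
(17/(-16) + 32)² = (17*(-1/16) + 32)² = (-17/16 + 32)² = (495/16)² = 245025/256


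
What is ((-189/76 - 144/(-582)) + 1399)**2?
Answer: 106026540892561/54346384 ≈ 1.9509e+6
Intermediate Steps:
((-189/76 - 144/(-582)) + 1399)**2 = ((-189*1/76 - 144*(-1/582)) + 1399)**2 = ((-189/76 + 24/97) + 1399)**2 = (-16509/7372 + 1399)**2 = (10296919/7372)**2 = 106026540892561/54346384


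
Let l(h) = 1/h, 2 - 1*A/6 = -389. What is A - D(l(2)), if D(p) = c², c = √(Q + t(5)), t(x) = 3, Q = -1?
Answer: 2344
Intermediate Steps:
A = 2346 (A = 12 - 6*(-389) = 12 + 2334 = 2346)
l(h) = 1/h
c = √2 (c = √(-1 + 3) = √2 ≈ 1.4142)
D(p) = 2 (D(p) = (√2)² = 2)
A - D(l(2)) = 2346 - 1*2 = 2346 - 2 = 2344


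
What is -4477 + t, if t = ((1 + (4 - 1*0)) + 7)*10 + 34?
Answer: -4323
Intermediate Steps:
t = 154 (t = ((1 + (4 + 0)) + 7)*10 + 34 = ((1 + 4) + 7)*10 + 34 = (5 + 7)*10 + 34 = 12*10 + 34 = 120 + 34 = 154)
-4477 + t = -4477 + 154 = -4323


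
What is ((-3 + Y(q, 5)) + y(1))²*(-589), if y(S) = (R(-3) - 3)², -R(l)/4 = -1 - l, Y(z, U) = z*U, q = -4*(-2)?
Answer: -14703796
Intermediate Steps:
q = 8
Y(z, U) = U*z
R(l) = 4 + 4*l (R(l) = -4*(-1 - l) = 4 + 4*l)
y(S) = 121 (y(S) = ((4 + 4*(-3)) - 3)² = ((4 - 12) - 3)² = (-8 - 3)² = (-11)² = 121)
((-3 + Y(q, 5)) + y(1))²*(-589) = ((-3 + 5*8) + 121)²*(-589) = ((-3 + 40) + 121)²*(-589) = (37 + 121)²*(-589) = 158²*(-589) = 24964*(-589) = -14703796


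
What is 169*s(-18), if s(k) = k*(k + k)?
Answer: 109512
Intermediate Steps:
s(k) = 2*k² (s(k) = k*(2*k) = 2*k²)
169*s(-18) = 169*(2*(-18)²) = 169*(2*324) = 169*648 = 109512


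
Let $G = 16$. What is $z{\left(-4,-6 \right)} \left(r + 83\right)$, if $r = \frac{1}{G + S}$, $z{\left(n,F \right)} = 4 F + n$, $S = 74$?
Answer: $- \frac{104594}{45} \approx -2324.3$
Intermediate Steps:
$z{\left(n,F \right)} = n + 4 F$
$r = \frac{1}{90}$ ($r = \frac{1}{16 + 74} = \frac{1}{90} \approx 0.011111$)
$z{\left(-4,-6 \right)} \left(r + 83\right) = \left(-4 + 4 \left(-6\right)\right) \left(\frac{1}{90} + 83\right) = \left(-4 - 24\right) \frac{7471}{90} = \left(-28\right) \frac{7471}{90} = - \frac{104594}{45}$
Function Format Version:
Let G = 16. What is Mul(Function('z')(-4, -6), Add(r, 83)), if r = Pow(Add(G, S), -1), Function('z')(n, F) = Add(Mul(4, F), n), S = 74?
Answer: Rational(-104594, 45) ≈ -2324.3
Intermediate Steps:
Function('z')(n, F) = Add(n, Mul(4, F))
r = Rational(1, 90) (r = Pow(Add(16, 74), -1) = Pow(90, -1) = Rational(1, 90) ≈ 0.011111)
Mul(Function('z')(-4, -6), Add(r, 83)) = Mul(Add(-4, Mul(4, -6)), Add(Rational(1, 90), 83)) = Mul(Add(-4, -24), Rational(7471, 90)) = Mul(-28, Rational(7471, 90)) = Rational(-104594, 45)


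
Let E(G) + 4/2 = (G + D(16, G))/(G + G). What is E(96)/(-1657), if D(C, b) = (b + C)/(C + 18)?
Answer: 605/676056 ≈ 0.00089490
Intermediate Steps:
D(C, b) = (C + b)/(18 + C)
E(G) = -2 + (8/17 + 35*G/34)/(2*G) (E(G) = -2 + (G + (16 + G)/(18 + 16))/(G + G) = -2 + (G + (16 + G)/34)/((2*G)) = -2 + (G + (16 + G)/34)*(1/(2*G)) = -2 + (G + (8/17 + G/34))*(1/(2*G)) = -2 + (8/17 + 35*G/34)*(1/(2*G)) = -2 + (8/17 + 35*G/34)/(2*G))
E(96)/(-1657) = ((1/68)*(16 - 101*96)/96)/(-1657) = ((1/68)*(1/96)*(16 - 9696))*(-1/1657) = ((1/68)*(1/96)*(-9680))*(-1/1657) = -605/408*(-1/1657) = 605/676056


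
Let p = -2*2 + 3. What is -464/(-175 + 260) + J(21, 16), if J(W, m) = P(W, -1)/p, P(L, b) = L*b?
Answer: 1321/85 ≈ 15.541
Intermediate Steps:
p = -1 (p = -4 + 3 = -1)
J(W, m) = W (J(W, m) = (W*(-1))/(-1) = -W*(-1) = W)
-464/(-175 + 260) + J(21, 16) = -464/(-175 + 260) + 21 = -464/85 + 21 = 1321/85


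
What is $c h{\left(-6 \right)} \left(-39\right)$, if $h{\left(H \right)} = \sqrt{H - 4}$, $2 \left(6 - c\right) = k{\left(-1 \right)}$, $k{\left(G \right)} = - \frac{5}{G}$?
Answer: $- \frac{273 i \sqrt{10}}{2} \approx - 431.65 i$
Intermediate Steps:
$c = \frac{7}{2}$ ($c = 6 - \frac{\left(-5\right) \frac{1}{-1}}{2} = 6 - \frac{\left(-5\right) \left(-1\right)}{2} = 6 - \frac{5}{2} = \frac{7}{2} \approx 3.5$)
$h{\left(H \right)} = \sqrt{-4 + H}$
$c h{\left(-6 \right)} \left(-39\right) = \frac{7 \sqrt{-4 - 6}}{2} \left(-39\right) = \frac{7 \sqrt{-10}}{2} \left(-39\right) = \frac{7 i \sqrt{10}}{2} \left(-39\right) = - \frac{273 i \sqrt{10}}{2}$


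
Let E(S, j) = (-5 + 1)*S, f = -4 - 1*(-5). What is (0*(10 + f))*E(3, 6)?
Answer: 0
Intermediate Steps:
f = 1 (f = -4 + 5 = 1)
E(S, j) = -4*S
(0*(10 + f))*E(3, 6) = (0*(10 + 1))*(-4*3) = (0*11)*(-12) = 0*(-12) = 0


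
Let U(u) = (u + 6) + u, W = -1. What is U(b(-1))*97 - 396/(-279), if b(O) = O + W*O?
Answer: 18086/31 ≈ 583.42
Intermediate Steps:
b(O) = 0 (b(O) = O - O = 0)
U(u) = 6 + 2*u (U(u) = (6 + u) + u = 6 + 2*u)
U(b(-1))*97 - 396/(-279) = (6 + 2*0)*97 - 396/(-279) = (6 + 0)*97 - 396*(-1/279) = 6*97 + 44/31 = 582 + 44/31 = 18086/31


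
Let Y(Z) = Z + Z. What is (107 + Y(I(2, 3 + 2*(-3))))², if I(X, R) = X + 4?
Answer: 14161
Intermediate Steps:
I(X, R) = 4 + X
Y(Z) = 2*Z
(107 + Y(I(2, 3 + 2*(-3))))² = (107 + 2*(4 + 2))² = (107 + 2*6)² = (107 + 12)² = 119² = 14161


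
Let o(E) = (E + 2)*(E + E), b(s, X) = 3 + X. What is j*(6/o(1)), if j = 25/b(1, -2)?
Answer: 25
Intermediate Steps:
j = 25 (j = 25/(3 - 2) = 25/1 = 25*1 = 25)
o(E) = 2*E*(2 + E) (o(E) = (2 + E)*(2*E) = 2*E*(2 + E))
j*(6/o(1)) = 25*(6/((2*1*(2 + 1)))) = 25*(6/((2*1*3))) = 25*(6/6) = 25*(6*(⅙)) = 25*1 = 25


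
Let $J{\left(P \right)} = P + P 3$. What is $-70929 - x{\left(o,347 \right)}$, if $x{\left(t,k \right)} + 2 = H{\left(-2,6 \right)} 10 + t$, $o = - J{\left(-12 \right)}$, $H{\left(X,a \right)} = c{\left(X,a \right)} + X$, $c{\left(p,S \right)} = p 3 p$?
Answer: $-71075$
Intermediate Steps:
$J{\left(P \right)} = 4 P$ ($J{\left(P \right)} = P + 3 P = 4 P$)
$c{\left(p,S \right)} = 3 p^{2}$ ($c{\left(p,S \right)} = 3 p p = 3 p^{2}$)
$H{\left(X,a \right)} = X + 3 X^{2}$ ($H{\left(X,a \right)} = 3 X^{2} + X = X + 3 X^{2}$)
$o = 48$ ($o = - 4 \left(-12\right) = \left(-1\right) \left(-48\right) = 48$)
$x{\left(t,k \right)} = 98 + t$ ($x{\left(t,k \right)} = -2 + \left(- 2 \left(1 + 3 \left(-2\right)\right) 10 + t\right) = -2 + \left(- 2 \left(1 - 6\right) 10 + t\right) = -2 + \left(\left(-2\right) \left(-5\right) 10 + t\right) = -2 + \left(10 \cdot 10 + t\right) = -2 + \left(100 + t\right) = 98 + t$)
$-70929 - x{\left(o,347 \right)} = -70929 - \left(98 + 48\right) = -70929 - 146 = -71075$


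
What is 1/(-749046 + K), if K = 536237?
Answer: -1/212809 ≈ -4.6990e-6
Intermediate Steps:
1/(-749046 + K) = 1/(-749046 + 536237) = 1/(-212809) = -1/212809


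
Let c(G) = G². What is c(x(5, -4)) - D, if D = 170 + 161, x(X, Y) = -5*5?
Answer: 294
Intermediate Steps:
x(X, Y) = -25
D = 331
c(x(5, -4)) - D = (-25)² - 1*331 = 625 - 331 = 294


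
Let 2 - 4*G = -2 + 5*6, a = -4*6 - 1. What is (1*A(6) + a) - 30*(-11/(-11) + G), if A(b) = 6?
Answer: 146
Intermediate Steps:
a = -25 (a = -24 - 1 = -25)
G = -13/2 (G = ½ - (-2 + 5*6)/4 = ½ - (-2 + 30)/4 = ½ - ¼*28 = ½ - 7 = -13/2 ≈ -6.5000)
(1*A(6) + a) - 30*(-11/(-11) + G) = (1*6 - 25) - 30*(-11/(-11) - 13/2) = (6 - 25) - 30*(-11*(-1/11) - 13/2) = -19 - 30*(1 - 13/2) = -19 - 30*(-11/2) = -19 + 165 = 146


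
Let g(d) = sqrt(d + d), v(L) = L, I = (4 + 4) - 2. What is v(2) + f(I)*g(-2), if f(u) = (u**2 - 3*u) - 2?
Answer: 2 + 32*I ≈ 2.0 + 32.0*I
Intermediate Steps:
I = 6 (I = 8 - 2 = 6)
f(u) = -2 + u**2 - 3*u
g(d) = sqrt(2)*sqrt(d) (g(d) = sqrt(2*d) = sqrt(2)*sqrt(d))
v(2) + f(I)*g(-2) = 2 + (-2 + 6**2 - 3*6)*(sqrt(2)*sqrt(-2)) = 2 + (-2 + 36 - 18)*(sqrt(2)*(I*sqrt(2))) = 2 + 16*(2*I) = 2 + 32*I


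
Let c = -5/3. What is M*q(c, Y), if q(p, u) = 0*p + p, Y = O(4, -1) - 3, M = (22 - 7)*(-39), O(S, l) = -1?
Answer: 975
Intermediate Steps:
M = -585 (M = 15*(-39) = -585)
Y = -4 (Y = -1 - 3 = -4)
c = -5/3 (c = -5*⅓ = -5/3 ≈ -1.6667)
q(p, u) = p (q(p, u) = 0 + p = p)
M*q(c, Y) = -585*(-5/3) = 975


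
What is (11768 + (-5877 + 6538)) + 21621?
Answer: 34050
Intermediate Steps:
(11768 + (-5877 + 6538)) + 21621 = (11768 + 661) + 21621 = 12429 + 21621 = 34050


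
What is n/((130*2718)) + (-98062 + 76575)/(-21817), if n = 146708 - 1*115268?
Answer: 137969051/128480313 ≈ 1.0739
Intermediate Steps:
n = 31440 (n = 146708 - 115268 = 31440)
n/((130*2718)) + (-98062 + 76575)/(-21817) = 31440/((130*2718)) + (-98062 + 76575)/(-21817) = 31440/353340 - 21487*(-1/21817) = 31440*(1/353340) + 21487/21817 = 524/5889 + 21487/21817 = 137969051/128480313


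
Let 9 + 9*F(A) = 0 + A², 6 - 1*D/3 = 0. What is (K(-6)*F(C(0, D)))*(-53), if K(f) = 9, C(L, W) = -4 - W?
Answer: -25175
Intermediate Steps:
D = 18 (D = 18 - 3*0 = 18 + 0 = 18)
F(A) = -1 + A²/9 (F(A) = -1 + (0 + A²)/9 = -1 + A²/9)
(K(-6)*F(C(0, D)))*(-53) = (9*(-1 + (-4 - 1*18)²/9))*(-53) = (9*(-1 + (-4 - 18)²/9))*(-53) = (9*(-1 + (⅑)*(-22)²))*(-53) = (9*(-1 + (⅑)*484))*(-53) = (9*(-1 + 484/9))*(-53) = (9*(475/9))*(-53) = 475*(-53) = -25175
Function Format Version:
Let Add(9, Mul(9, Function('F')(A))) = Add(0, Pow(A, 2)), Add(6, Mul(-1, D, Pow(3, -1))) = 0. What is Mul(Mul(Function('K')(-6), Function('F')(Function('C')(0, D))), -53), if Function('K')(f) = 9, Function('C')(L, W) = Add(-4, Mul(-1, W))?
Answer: -25175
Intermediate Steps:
D = 18 (D = Add(18, Mul(-3, 0)) = Add(18, 0) = 18)
Function('F')(A) = Add(-1, Mul(Rational(1, 9), Pow(A, 2))) (Function('F')(A) = Add(-1, Mul(Rational(1, 9), Add(0, Pow(A, 2)))) = Add(-1, Mul(Rational(1, 9), Pow(A, 2))))
Mul(Mul(Function('K')(-6), Function('F')(Function('C')(0, D))), -53) = Mul(Mul(9, Add(-1, Mul(Rational(1, 9), Pow(Add(-4, Mul(-1, 18)), 2)))), -53) = Mul(Mul(9, Add(-1, Mul(Rational(1, 9), Pow(Add(-4, -18), 2)))), -53) = Mul(Mul(9, Add(-1, Mul(Rational(1, 9), Pow(-22, 2)))), -53) = Mul(Mul(9, Add(-1, Mul(Rational(1, 9), 484))), -53) = Mul(Mul(9, Add(-1, Rational(484, 9))), -53) = Mul(Mul(9, Rational(475, 9)), -53) = Mul(475, -53) = -25175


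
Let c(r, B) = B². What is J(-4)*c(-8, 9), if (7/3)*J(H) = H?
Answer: -972/7 ≈ -138.86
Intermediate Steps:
J(H) = 3*H/7
J(-4)*c(-8, 9) = ((3/7)*(-4))*9² = -12/7*81 = -972/7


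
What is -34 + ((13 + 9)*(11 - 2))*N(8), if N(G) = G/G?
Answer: 164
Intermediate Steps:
N(G) = 1
-34 + ((13 + 9)*(11 - 2))*N(8) = -34 + ((13 + 9)*(11 - 2))*1 = -34 + (22*9)*1 = -34 + 198*1 = -34 + 198 = 164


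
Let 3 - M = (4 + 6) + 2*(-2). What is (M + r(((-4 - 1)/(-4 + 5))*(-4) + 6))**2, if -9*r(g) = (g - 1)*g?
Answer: 458329/81 ≈ 5658.4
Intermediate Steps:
M = -3 (M = 3 - ((4 + 6) + 2*(-2)) = 3 - (10 - 4) = 3 - 1*6 = 3 - 6 = -3)
r(g) = -g*(-1 + g)/9 (r(g) = -(g - 1)*g/9 = -(-1 + g)*g/9 = -g*(-1 + g)/9)
(M + r(((-4 - 1)/(-4 + 5))*(-4) + 6))**2 = (-3 + (((-4 - 1)/(-4 + 5))*(-4) + 6)*(1 - (((-4 - 1)/(-4 + 5))*(-4) + 6))/9)**2 = (-3 + (-5/1*(-4) + 6)*(1 - (-5/1*(-4) + 6))/9)**2 = (-3 + (-5*1*(-4) + 6)*(1 - (-5*1*(-4) + 6))/9)**2 = (-3 + (-5*(-4) + 6)*(1 - (-5*(-4) + 6))/9)**2 = (-3 + (20 + 6)*(1 - (20 + 6))/9)**2 = (-3 + (1/9)*26*(1 - 1*26))**2 = (-3 + (1/9)*26*(1 - 26))**2 = (-3 + (1/9)*26*(-25))**2 = (-3 - 650/9)**2 = (-677/9)**2 = 458329/81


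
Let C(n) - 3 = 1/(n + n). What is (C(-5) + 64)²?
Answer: 447561/100 ≈ 4475.6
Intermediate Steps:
C(n) = 3 + 1/(2*n) (C(n) = 3 + 1/(n + n) = 3 + 1/(2*n))
(C(-5) + 64)² = ((3 + (½)/(-5)) + 64)² = ((3 + (½)*(-⅕)) + 64)² = ((3 - ⅒) + 64)² = (29/10 + 64)² = (669/10)² = 447561/100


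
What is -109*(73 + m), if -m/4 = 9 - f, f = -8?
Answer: -545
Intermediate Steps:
m = -68 (m = -4*(9 - 1*(-8)) = -4*(9 + 8) = -4*17 = -68)
-109*(73 + m) = -109*(73 - 68) = -109*5 = -545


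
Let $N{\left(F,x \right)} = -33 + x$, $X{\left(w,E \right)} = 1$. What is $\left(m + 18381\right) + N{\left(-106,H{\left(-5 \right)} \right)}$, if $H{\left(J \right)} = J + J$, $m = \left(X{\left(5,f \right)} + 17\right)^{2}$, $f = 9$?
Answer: $18662$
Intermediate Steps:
$m = 324$ ($m = \left(1 + 17\right)^{2} = 18^{2} = 324$)
$H{\left(J \right)} = 2 J$
$\left(m + 18381\right) + N{\left(-106,H{\left(-5 \right)} \right)} = \left(324 + 18381\right) + \left(-33 + 2 \left(-5\right)\right) = 18705 - 43 = 18662$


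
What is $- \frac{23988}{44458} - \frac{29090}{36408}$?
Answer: $- \frac{541659581}{404656716} \approx -1.3386$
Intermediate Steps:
$- \frac{23988}{44458} - \frac{29090}{36408} = \left(-23988\right) \frac{1}{44458} - \frac{14545}{18204} = - \frac{11994}{22229} - \frac{14545}{18204} = - \frac{541659581}{404656716}$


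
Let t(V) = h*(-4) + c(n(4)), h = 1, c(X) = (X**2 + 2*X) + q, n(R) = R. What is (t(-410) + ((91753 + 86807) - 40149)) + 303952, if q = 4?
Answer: 442387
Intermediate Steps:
c(X) = 4 + X**2 + 2*X (c(X) = (X**2 + 2*X) + 4 = 4 + X**2 + 2*X)
t(V) = 24 (t(V) = 1*(-4) + (4 + 4**2 + 2*4) = -4 + (4 + 16 + 8) = -4 + 28 = 24)
(t(-410) + ((91753 + 86807) - 40149)) + 303952 = (24 + ((91753 + 86807) - 40149)) + 303952 = (24 + (178560 - 40149)) + 303952 = (24 + 138411) + 303952 = 138435 + 303952 = 442387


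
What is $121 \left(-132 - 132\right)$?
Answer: $-31944$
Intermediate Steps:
$121 \left(-132 - 132\right) = 121 \left(-264\right) = -31944$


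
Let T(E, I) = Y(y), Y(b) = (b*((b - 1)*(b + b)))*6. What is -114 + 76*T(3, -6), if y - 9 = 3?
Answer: 1444494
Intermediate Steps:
y = 12 (y = 9 + 3 = 12)
Y(b) = 12*b**2*(-1 + b) (Y(b) = (b*((-1 + b)*(2*b)))*6 = (b*(2*b*(-1 + b)))*6 = (2*b**2*(-1 + b))*6 = 12*b**2*(-1 + b))
T(E, I) = 19008 (T(E, I) = 12*12**2*(-1 + 12) = 12*144*11 = 19008)
-114 + 76*T(3, -6) = -114 + 76*19008 = -114 + 1444608 = 1444494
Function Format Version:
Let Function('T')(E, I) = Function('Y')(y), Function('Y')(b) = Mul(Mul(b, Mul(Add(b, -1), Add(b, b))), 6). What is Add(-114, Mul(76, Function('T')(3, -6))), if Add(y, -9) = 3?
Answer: 1444494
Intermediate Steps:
y = 12 (y = Add(9, 3) = 12)
Function('Y')(b) = Mul(12, Pow(b, 2), Add(-1, b)) (Function('Y')(b) = Mul(Mul(b, Mul(Add(-1, b), Mul(2, b))), 6) = Mul(Mul(b, Mul(2, b, Add(-1, b))), 6) = Mul(Mul(2, Pow(b, 2), Add(-1, b)), 6) = Mul(12, Pow(b, 2), Add(-1, b)))
Function('T')(E, I) = 19008 (Function('T')(E, I) = Mul(12, Pow(12, 2), Add(-1, 12)) = Mul(12, 144, 11) = 19008)
Add(-114, Mul(76, Function('T')(3, -6))) = Add(-114, Mul(76, 19008)) = Add(-114, 1444608) = 1444494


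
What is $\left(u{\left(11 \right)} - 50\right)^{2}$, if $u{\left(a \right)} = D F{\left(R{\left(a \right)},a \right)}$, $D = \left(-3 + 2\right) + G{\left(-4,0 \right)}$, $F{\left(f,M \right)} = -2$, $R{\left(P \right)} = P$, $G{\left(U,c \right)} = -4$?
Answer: $1600$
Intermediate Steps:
$D = -5$ ($D = \left(-3 + 2\right) - 4 = -1 - 4 = -5$)
$u{\left(a \right)} = 10$ ($u{\left(a \right)} = \left(-5\right) \left(-2\right) = 10$)
$\left(u{\left(11 \right)} - 50\right)^{2} = \left(10 - 50\right)^{2} = \left(-40\right)^{2} = 1600$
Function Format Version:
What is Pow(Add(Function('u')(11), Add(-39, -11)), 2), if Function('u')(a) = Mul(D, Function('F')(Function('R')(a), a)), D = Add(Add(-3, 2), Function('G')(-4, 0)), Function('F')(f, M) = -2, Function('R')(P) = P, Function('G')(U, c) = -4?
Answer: 1600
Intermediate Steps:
D = -5 (D = Add(Add(-3, 2), -4) = Add(-1, -4) = -5)
Function('u')(a) = 10 (Function('u')(a) = Mul(-5, -2) = 10)
Pow(Add(Function('u')(11), Add(-39, -11)), 2) = Pow(Add(10, Add(-39, -11)), 2) = Pow(Add(10, -50), 2) = Pow(-40, 2) = 1600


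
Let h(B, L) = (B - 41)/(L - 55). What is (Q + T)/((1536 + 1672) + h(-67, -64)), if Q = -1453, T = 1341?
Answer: -3332/95465 ≈ -0.034903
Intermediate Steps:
h(B, L) = (-41 + B)/(-55 + L)
(Q + T)/((1536 + 1672) + h(-67, -64)) = (-1453 + 1341)/((1536 + 1672) + (-41 - 67)/(-55 - 64)) = -112/(3208 - 108/(-119)) = -112/(3208 - 1/119*(-108)) = -112/(3208 + 108/119) = -112/381860/119 = -112*119/381860 = -3332/95465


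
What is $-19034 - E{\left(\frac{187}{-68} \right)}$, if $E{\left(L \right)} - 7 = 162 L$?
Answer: $- \frac{37191}{2} \approx -18596.0$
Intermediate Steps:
$E{\left(L \right)} = 7 + 162 L$
$-19034 - E{\left(\frac{187}{-68} \right)} = -19034 - \left(7 + 162 \frac{187}{-68}\right) = -19034 - \left(7 + 162 \cdot 187 \left(- \frac{1}{68}\right)\right) = -19034 - \left(7 + 162 \left(- \frac{11}{4}\right)\right) = -19034 - \left(7 - \frac{891}{2}\right) = -19034 - - \frac{877}{2} = -19034 + \frac{877}{2} = - \frac{37191}{2}$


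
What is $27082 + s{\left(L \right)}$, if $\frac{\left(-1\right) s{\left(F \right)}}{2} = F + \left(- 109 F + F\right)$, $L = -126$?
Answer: $118$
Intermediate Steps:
$s{\left(F \right)} = 214 F$ ($s{\left(F \right)} = - 2 \left(F + \left(- 109 F + F\right)\right) = - 2 \left(F - 108 F\right) = - 2 \left(- 107 F\right) = 214 F$)
$27082 + s{\left(L \right)} = 27082 + 214 \left(-126\right) = 27082 - 26964 = 118$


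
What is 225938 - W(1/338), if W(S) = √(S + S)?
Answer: 2937193/13 ≈ 2.2594e+5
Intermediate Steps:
W(S) = √2*√S (W(S) = √(2*S) = √2*√S)
225938 - W(1/338) = 225938 - √2*√(1/338) = 225938 - √2*√2/26 = 225938 - 1*1/13 = 225938 - 1/13 = 2937193/13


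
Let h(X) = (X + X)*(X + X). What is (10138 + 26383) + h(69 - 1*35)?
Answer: 41145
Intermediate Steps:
h(X) = 4*X**2 (h(X) = (2*X)*(2*X) = 4*X**2)
(10138 + 26383) + h(69 - 1*35) = (10138 + 26383) + 4*(69 - 1*35)**2 = 36521 + 4*(69 - 35)**2 = 36521 + 4*34**2 = 36521 + 4*1156 = 36521 + 4624 = 41145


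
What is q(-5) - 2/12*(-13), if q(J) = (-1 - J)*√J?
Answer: 13/6 + 4*I*√5 ≈ 2.1667 + 8.9443*I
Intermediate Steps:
q(J) = √J*(-1 - J)
q(-5) - 2/12*(-13) = √(-5)*(-1 - 1*(-5)) - 2/12*(-13) = (I*√5)*(-1 + 5) - 2*1/12*(-13) = (I*√5)*4 - ⅙*(-13) = 4*I*√5 + 13/6 = 13/6 + 4*I*√5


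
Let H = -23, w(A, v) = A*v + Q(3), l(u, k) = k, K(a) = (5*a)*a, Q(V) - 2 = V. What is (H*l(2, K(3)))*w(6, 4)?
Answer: -30015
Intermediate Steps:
Q(V) = 2 + V
K(a) = 5*a²
w(A, v) = 5 + A*v (w(A, v) = A*v + (2 + 3) = A*v + 5 = 5 + A*v)
(H*l(2, K(3)))*w(6, 4) = (-115*3²)*(5 + 6*4) = (-115*9)*(5 + 24) = -23*45*29 = -1035*29 = -30015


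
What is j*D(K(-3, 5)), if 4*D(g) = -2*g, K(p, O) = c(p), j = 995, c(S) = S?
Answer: 2985/2 ≈ 1492.5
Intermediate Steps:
K(p, O) = p
D(g) = -g/2 (D(g) = (-2*g)/4 = -g/2)
j*D(K(-3, 5)) = 995*(-½*(-3)) = 995*(3/2) = 2985/2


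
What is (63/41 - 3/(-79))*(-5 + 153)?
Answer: 754800/3239 ≈ 233.03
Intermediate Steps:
(63/41 - 3/(-79))*(-5 + 153) = (63*(1/41) - 3*(-1/79))*148 = (63/41 + 3/79)*148 = (5100/3239)*148 = 754800/3239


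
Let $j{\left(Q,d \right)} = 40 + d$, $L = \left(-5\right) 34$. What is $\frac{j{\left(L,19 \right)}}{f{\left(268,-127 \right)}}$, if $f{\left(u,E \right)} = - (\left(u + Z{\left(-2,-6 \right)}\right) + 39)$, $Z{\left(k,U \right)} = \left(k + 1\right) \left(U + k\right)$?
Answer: $- \frac{59}{315} \approx -0.1873$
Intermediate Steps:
$L = -170$
$Z{\left(k,U \right)} = \left(1 + k\right) \left(U + k\right)$
$f{\left(u,E \right)} = -47 - u$ ($f{\left(u,E \right)} = - (\left(u - \left(-4 - 4\right)\right) + 39) = - (\left(u + \left(-6 - 2 + 4 + 12\right)\right) + 39) = - (\left(u + 8\right) + 39) = - (\left(8 + u\right) + 39) = - (47 + u) = -47 - u$)
$\frac{j{\left(L,19 \right)}}{f{\left(268,-127 \right)}} = \frac{40 + 19}{-47 - 268} = \frac{59}{-47 - 268} = \frac{59}{-315} = 59 \left(- \frac{1}{315}\right) = - \frac{59}{315}$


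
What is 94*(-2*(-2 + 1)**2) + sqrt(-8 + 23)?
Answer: -188 + sqrt(15) ≈ -184.13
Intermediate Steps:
94*(-2*(-2 + 1)**2) + sqrt(-8 + 23) = 94*(-2*(-1)**2) + sqrt(15) = 94*(-2*1) + sqrt(15) = 94*(-2) + sqrt(15) = -188 + sqrt(15)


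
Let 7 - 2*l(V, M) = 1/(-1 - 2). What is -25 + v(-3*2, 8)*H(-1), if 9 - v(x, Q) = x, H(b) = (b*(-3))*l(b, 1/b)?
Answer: 140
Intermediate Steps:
l(V, M) = 11/3 (l(V, M) = 7/2 - 1/(2*(-1 - 2)) = 7/2 - 1/2/(-3) = 7/2 - 1/2*(-1/3) = 7/2 + 1/6 = 11/3)
H(b) = -11*b (H(b) = (b*(-3))*(11/3) = -3*b*(11/3) = -11*b)
v(x, Q) = 9 - x
-25 + v(-3*2, 8)*H(-1) = -25 + (9 - (-3)*2)*(-11*(-1)) = -25 + (9 - 1*(-6))*11 = -25 + (9 + 6)*11 = -25 + 15*11 = -25 + 165 = 140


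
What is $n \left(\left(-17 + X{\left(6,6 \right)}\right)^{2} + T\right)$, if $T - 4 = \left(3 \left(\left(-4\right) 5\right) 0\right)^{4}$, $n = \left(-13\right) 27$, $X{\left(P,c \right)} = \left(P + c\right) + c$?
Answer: $-1755$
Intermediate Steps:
$X{\left(P,c \right)} = P + 2 c$
$n = -351$
$T = 4$ ($T = 4 + \left(3 \left(\left(-4\right) 5\right) 0\right)^{4} = 4 + \left(3 \left(-20\right) 0\right)^{4} = 4 + \left(\left(-60\right) 0\right)^{4} = 4 + 0^{4} = 4 + 0 = 4$)
$n \left(\left(-17 + X{\left(6,6 \right)}\right)^{2} + T\right) = - 351 \left(\left(-17 + \left(6 + 2 \cdot 6\right)\right)^{2} + 4\right) = - 351 \left(\left(-17 + \left(6 + 12\right)\right)^{2} + 4\right) = - 351 \left(\left(-17 + 18\right)^{2} + 4\right) = - 351 \left(1^{2} + 4\right) = - 351 \left(1 + 4\right) = \left(-351\right) 5 = -1755$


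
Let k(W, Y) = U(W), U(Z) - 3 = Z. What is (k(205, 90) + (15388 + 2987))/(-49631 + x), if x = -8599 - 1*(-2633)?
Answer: -18583/55597 ≈ -0.33424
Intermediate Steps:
U(Z) = 3 + Z
k(W, Y) = 3 + W
x = -5966 (x = -8599 + 2633 = -5966)
(k(205, 90) + (15388 + 2987))/(-49631 + x) = ((3 + 205) + (15388 + 2987))/(-49631 - 5966) = (208 + 18375)/(-55597) = 18583*(-1/55597) = -18583/55597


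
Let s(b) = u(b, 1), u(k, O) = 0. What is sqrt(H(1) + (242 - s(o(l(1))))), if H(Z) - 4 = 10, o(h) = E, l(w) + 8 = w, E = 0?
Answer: 16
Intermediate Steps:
l(w) = -8 + w
o(h) = 0
s(b) = 0
H(Z) = 14 (H(Z) = 4 + 10 = 14)
sqrt(H(1) + (242 - s(o(l(1))))) = sqrt(14 + (242 - 1*0)) = sqrt(14 + (242 + 0)) = sqrt(14 + 242) = sqrt(256) = 16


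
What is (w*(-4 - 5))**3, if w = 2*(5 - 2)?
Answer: -157464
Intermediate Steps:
w = 6 (w = 2*3 = 6)
(w*(-4 - 5))**3 = (6*(-4 - 5))**3 = (6*(-9))**3 = (-54)**3 = -157464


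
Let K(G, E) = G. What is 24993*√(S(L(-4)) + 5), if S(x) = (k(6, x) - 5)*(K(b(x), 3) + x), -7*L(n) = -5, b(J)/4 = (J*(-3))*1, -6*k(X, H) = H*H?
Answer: 8331*√3885630/98 ≈ 1.6757e+5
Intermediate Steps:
k(X, H) = -H²/6 (k(X, H) = -H*H/6 = -H²/6)
b(J) = -12*J (b(J) = 4*((J*(-3))*1) = 4*(-3*J*1) = 4*(-3*J) = -12*J)
L(n) = 5/7 (L(n) = -⅐*(-5) = 5/7)
S(x) = -11*x*(-5 - x²/6) (S(x) = (-x²/6 - 5)*(-12*x + x) = (-5 - x²/6)*(-11*x) = -11*x*(-5 - x²/6))
24993*√(S(L(-4)) + 5) = 24993*√((11/6)*(5/7)*(30 + (5/7)²) + 5) = 24993*√((11/6)*(5/7)*(30 + 25/49) + 5) = 24993*√((11/6)*(5/7)*(1495/49) + 5) = 24993*√(82225/2058 + 5) = 24993*√(92515/2058) = 24993*(√3885630/294) = 8331*√3885630/98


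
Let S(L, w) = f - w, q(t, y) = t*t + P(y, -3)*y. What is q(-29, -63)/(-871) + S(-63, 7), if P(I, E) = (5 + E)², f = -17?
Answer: -21493/871 ≈ -24.676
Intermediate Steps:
q(t, y) = t² + 4*y (q(t, y) = t*t + (5 - 3)²*y = t² + 2²*y = t² + 4*y)
S(L, w) = -17 - w
q(-29, -63)/(-871) + S(-63, 7) = ((-29)² + 4*(-63))/(-871) + (-17 - 1*7) = (841 - 252)*(-1/871) + (-17 - 7) = 589*(-1/871) - 24 = -589/871 - 24 = -21493/871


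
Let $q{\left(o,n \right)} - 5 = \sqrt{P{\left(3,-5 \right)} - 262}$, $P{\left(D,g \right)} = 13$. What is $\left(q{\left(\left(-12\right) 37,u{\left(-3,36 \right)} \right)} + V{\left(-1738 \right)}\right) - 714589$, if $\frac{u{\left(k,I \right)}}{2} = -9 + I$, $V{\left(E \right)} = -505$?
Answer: $-715089 + i \sqrt{249} \approx -7.1509 \cdot 10^{5} + 15.78 i$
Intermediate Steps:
$u{\left(k,I \right)} = -18 + 2 I$ ($u{\left(k,I \right)} = 2 \left(-9 + I\right) = -18 + 2 I$)
$q{\left(o,n \right)} = 5 + i \sqrt{249}$ ($q{\left(o,n \right)} = 5 + \sqrt{13 - 262} = 5 + \sqrt{-249} = 5 + i \sqrt{249}$)
$\left(q{\left(\left(-12\right) 37,u{\left(-3,36 \right)} \right)} + V{\left(-1738 \right)}\right) - 714589 = \left(\left(5 + i \sqrt{249}\right) - 505\right) - 714589 = \left(-500 + i \sqrt{249}\right) - 714589 = -715089 + i \sqrt{249}$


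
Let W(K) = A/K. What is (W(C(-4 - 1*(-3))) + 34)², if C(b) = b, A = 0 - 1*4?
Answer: 1444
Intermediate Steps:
A = -4 (A = 0 - 4 = -4)
W(K) = -4/K
(W(C(-4 - 1*(-3))) + 34)² = (-4/(-4 - 1*(-3)) + 34)² = (-4/(-4 + 3) + 34)² = (-4/(-1) + 34)² = (-4*(-1) + 34)² = (4 + 34)² = 38² = 1444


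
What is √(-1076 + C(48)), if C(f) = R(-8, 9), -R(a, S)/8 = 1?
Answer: 2*I*√271 ≈ 32.924*I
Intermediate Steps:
R(a, S) = -8 (R(a, S) = -8*1 = -8)
C(f) = -8
√(-1076 + C(48)) = √(-1076 - 8) = √(-1084) = 2*I*√271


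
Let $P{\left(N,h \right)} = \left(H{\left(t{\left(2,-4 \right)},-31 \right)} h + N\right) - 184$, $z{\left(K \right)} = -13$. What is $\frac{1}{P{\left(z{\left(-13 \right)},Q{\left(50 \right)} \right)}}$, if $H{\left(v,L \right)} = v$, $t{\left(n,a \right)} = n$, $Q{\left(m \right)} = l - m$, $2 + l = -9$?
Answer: $- \frac{1}{319} \approx -0.0031348$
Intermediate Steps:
$l = -11$ ($l = -2 - 9 = -11$)
$Q{\left(m \right)} = -11 - m$
$P{\left(N,h \right)} = -184 + N + 2 h$ ($P{\left(N,h \right)} = \left(2 h + N\right) - 184 = \left(N + 2 h\right) - 184 = -184 + N + 2 h$)
$\frac{1}{P{\left(z{\left(-13 \right)},Q{\left(50 \right)} \right)}} = \frac{1}{-184 - 13 + 2 \left(-11 - 50\right)} = \frac{1}{-184 - 13 + 2 \left(-61\right)} = \frac{1}{-184 - 13 - 122} = \frac{1}{-319} = - \frac{1}{319}$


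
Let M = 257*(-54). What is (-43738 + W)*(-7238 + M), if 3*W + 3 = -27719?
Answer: 3356092576/3 ≈ 1.1187e+9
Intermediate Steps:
W = -27722/3 (W = -1 + (⅓)*(-27719) = -1 - 27719/3 = -27722/3 ≈ -9240.7)
M = -13878
(-43738 + W)*(-7238 + M) = (-43738 - 27722/3)*(-7238 - 13878) = -158936/3*(-21116) = 3356092576/3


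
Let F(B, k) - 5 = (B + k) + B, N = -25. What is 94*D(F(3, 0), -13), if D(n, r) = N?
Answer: -2350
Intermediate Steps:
F(B, k) = 5 + k + 2*B (F(B, k) = 5 + ((B + k) + B) = 5 + (k + 2*B) = 5 + k + 2*B)
D(n, r) = -25
94*D(F(3, 0), -13) = 94*(-25) = -2350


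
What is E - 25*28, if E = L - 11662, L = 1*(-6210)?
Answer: -18572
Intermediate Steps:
L = -6210
E = -17872 (E = -6210 - 11662 = -17872)
E - 25*28 = -17872 - 25*28 = -17872 - 1*700 = -17872 - 700 = -18572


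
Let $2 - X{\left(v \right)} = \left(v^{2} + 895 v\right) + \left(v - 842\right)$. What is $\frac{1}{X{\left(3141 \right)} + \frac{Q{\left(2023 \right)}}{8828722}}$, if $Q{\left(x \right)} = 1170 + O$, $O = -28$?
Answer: $- \frac{4414361}{55971329675082} \approx -7.8868 \cdot 10^{-8}$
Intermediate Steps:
$X{\left(v \right)} = 844 - v^{2} - 896 v$ ($X{\left(v \right)} = 2 - \left(\left(v^{2} + 895 v\right) + \left(v - 842\right)\right) = 2 - \left(\left(v^{2} + 895 v\right) + \left(-842 + v\right)\right) = 2 - \left(-842 + v^{2} + 896 v\right) = 844 - v^{2} - 896 v$)
$Q{\left(x \right)} = 1142$ ($Q{\left(x \right)} = 1170 - 28 = 1142$)
$\frac{1}{X{\left(3141 \right)} + \frac{Q{\left(2023 \right)}}{8828722}} = \frac{1}{\left(844 - 3141^{2} - 2814336\right) + \frac{1142}{8828722}} = \frac{1}{\left(844 - 9865881 - 2814336\right) + 1142 \cdot \frac{1}{8828722}} = \frac{1}{\left(844 - 9865881 - 2814336\right) + \frac{571}{4414361}} = \frac{1}{-12679373 + \frac{571}{4414361}} = \frac{1}{- \frac{55971329675082}{4414361}} = - \frac{4414361}{55971329675082}$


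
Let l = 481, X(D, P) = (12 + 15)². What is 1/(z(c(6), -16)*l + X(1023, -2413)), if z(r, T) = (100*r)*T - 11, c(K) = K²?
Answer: -1/27710162 ≈ -3.6088e-8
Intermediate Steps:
X(D, P) = 729 (X(D, P) = 27² = 729)
z(r, T) = -11 + 100*T*r (z(r, T) = 100*T*r - 11 = -11 + 100*T*r)
1/(z(c(6), -16)*l + X(1023, -2413)) = 1/((-11 + 100*(-16)*6²)*481 + 729) = 1/((-11 + 100*(-16)*36)*481 + 729) = 1/((-11 - 57600)*481 + 729) = 1/(-57611*481 + 729) = 1/(-27710891 + 729) = 1/(-27710162) = -1/27710162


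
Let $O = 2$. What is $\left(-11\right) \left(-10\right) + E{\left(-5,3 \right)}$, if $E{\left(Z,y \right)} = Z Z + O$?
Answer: $137$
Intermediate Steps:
$E{\left(Z,y \right)} = 2 + Z^{2}$ ($E{\left(Z,y \right)} = Z Z + 2 = Z^{2} + 2 = 2 + Z^{2}$)
$\left(-11\right) \left(-10\right) + E{\left(-5,3 \right)} = \left(-11\right) \left(-10\right) + \left(2 + \left(-5\right)^{2}\right) = 110 + \left(2 + 25\right) = 110 + 27 = 137$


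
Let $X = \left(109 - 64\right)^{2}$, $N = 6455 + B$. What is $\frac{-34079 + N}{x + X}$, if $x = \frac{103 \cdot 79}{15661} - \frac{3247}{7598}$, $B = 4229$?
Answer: $- \frac{2783824343810}{240970336609} \approx -11.553$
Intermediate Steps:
$N = 10684$ ($N = 6455 + 4229 = 10684$)
$X = 2025$ ($X = 45^{2} = 2025$)
$x = \frac{10973659}{118992278}$ ($x = 8137 \cdot \frac{1}{15661} - \frac{3247}{7598} = \frac{8137}{15661} - \frac{3247}{7598} = \frac{10973659}{118992278} \approx 0.092222$)
$\frac{-34079 + N}{x + X} = \frac{-34079 + 10684}{\frac{10973659}{118992278} + 2025} = - \frac{23395}{\frac{240970336609}{118992278}} = \left(-23395\right) \frac{118992278}{240970336609} = - \frac{2783824343810}{240970336609}$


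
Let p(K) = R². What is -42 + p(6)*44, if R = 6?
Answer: 1542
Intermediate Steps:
p(K) = 36 (p(K) = 6² = 36)
-42 + p(6)*44 = -42 + 36*44 = -42 + 1584 = 1542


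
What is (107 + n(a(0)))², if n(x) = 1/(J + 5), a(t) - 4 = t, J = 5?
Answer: 1147041/100 ≈ 11470.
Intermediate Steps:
a(t) = 4 + t
n(x) = ⅒ (n(x) = 1/(5 + 5) = 1/10 = ⅒)
(107 + n(a(0)))² = (107 + ⅒)² = (1071/10)² = 1147041/100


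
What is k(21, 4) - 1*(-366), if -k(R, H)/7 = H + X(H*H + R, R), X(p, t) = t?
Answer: 191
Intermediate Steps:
k(R, H) = -7*H - 7*R (k(R, H) = -7*(H + R) = -7*H - 7*R)
k(21, 4) - 1*(-366) = (-7*4 - 7*21) - 1*(-366) = (-28 - 147) + 366 = -175 + 366 = 191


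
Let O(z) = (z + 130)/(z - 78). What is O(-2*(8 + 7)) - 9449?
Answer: -255148/27 ≈ -9449.9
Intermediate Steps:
O(z) = (130 + z)/(-78 + z)
O(-2*(8 + 7)) - 9449 = (130 - 2*(8 + 7))/(-78 - 2*(8 + 7)) - 9449 = (130 - 2*15)/(-78 - 2*15) - 9449 = (130 - 30)/(-78 - 30) - 9449 = 100/(-108) - 9449 = -1/108*100 - 9449 = -25/27 - 9449 = -255148/27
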